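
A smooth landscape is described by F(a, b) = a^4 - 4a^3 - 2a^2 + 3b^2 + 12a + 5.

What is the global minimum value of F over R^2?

-4

F(a,b) separates as P(a) + Q(b) + 5, so its minimum is min P + min Q + 5.
P'(a) = 4(a - 3)(a - 1)(a + 1) vanishes at a ∈ {-1, 1, 3}; Q'(b) = 6b vanishes at b ∈ {0}.
Local minima of P (where P''>0): P(-1)=-9, P(3)=-9. Local minima of Q: Q(0)=0.
So the global minimum of F is P(-1) + Q(0) + 5 = -9 + 0 + 5 = -4, attained at (-1, 0).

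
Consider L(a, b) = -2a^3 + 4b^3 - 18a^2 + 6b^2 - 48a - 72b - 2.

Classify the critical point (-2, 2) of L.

saddle point

The mixed partial ∂²L/∂a∂b is 0, so the Hessian at any point is diag(L_aa, L_bb) = diag(-12(a + 3), 12(2b + 1)).
At (-2, 2): H = diag(-12, 60).
The eigenvalues have opposite signs, so H is indefinite: a saddle point.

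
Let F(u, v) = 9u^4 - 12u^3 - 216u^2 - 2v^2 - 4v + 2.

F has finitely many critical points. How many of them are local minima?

0

F separates as a function of u plus a function of v, so ∇F=0 decouples.
∂F/∂u = 36u(u - 4)(u + 3) = 0 at u ∈ {-3, 0, 4}; ∂F/∂v = -4(v + 1) = 0 at v ∈ {-1}.
The Hessian is diagonal: diag(F_uu, F_vv). Second derivatives: F_uu(-3)=756, F_uu(0)=-432, F_uu(4)=1008; F_vv(-1)=-4.
Local minima occur where both diagonal entries positive: none. Count: 0.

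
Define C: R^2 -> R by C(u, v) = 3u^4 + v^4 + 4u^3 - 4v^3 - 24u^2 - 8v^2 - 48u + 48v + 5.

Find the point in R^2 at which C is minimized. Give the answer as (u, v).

C(u,v) separates as P(u) + Q(v) + 5, so its minimum is min P + min Q + 5.
P'(u) = 12(u - 2)(u + 1)(u + 2) vanishes at u ∈ {-2, -1, 2}; Q'(v) = 4(v - 3)(v - 2)(v + 2) vanishes at v ∈ {-2, 2, 3}.
Local minima of P (where P''>0): P(-2)=16, P(2)=-112. Local minima of Q: Q(-2)=-80, Q(3)=45.
So the global minimum of C is P(2) + Q(-2) + 5 = -112 − 80 + 5 = -187, attained at (2, -2).

(2, -2)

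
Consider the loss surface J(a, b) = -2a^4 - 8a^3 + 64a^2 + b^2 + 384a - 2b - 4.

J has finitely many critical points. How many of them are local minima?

1

J separates as a function of a plus a function of b, so ∇J=0 decouples.
∂J/∂a = -8(a - 4)(a + 3)(a + 4) = 0 at a ∈ {-4, -3, 4}; ∂J/∂b = 2(b - 1) = 0 at b ∈ {1}.
The Hessian is diagonal: diag(J_aa, J_bb). Second derivatives: J_aa(-4)=-64, J_aa(-3)=56, J_aa(4)=-448; J_bb(1)=2.
Local minima occur where both diagonal entries positive: (-3, 1). Count: 1.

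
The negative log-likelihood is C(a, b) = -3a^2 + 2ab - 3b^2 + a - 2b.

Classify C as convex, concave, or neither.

concave

C is quadratic, so its Hessian is the constant matrix H = [[-6, 2], [2, -6]].
det(H) = 32, tr(H) = -12.
det(H) > 0 and tr(H) < 0, so H is negative definite everywhere: concave.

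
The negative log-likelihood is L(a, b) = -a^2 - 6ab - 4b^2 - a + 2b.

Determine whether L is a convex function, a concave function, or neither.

L is quadratic, so its Hessian is the constant matrix H = [[-2, -6], [-6, -8]].
det(H) = -20, tr(H) = -10.
det(H) < 0, so H is indefinite: neither convex nor concave.

neither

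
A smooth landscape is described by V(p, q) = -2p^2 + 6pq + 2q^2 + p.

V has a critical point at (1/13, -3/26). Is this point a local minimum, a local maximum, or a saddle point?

The Hessian of V is constant: H = [[-4, 6], [6, 4]].
det(H) = (-4)·4 − 6² = -52.
Since det(H) < 0, H is indefinite and the critical point is a saddle point.

saddle point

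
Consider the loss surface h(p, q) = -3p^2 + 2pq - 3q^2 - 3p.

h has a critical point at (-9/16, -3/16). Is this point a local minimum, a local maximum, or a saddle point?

local maximum

The Hessian of h is constant: H = [[-6, 2], [2, -6]].
det(H) = (-6)·(-6) − 2² = 32.
det(H) > 0 and tr(H) = -12 < 0, so H is negative definite and the point is a local maximum.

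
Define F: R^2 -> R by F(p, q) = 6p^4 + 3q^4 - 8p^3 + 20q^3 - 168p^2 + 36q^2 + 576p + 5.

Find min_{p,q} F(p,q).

F(p,q) separates as A(p) + B(q) + 5, so its minimum is min A + min B + 5.
A'(p) = 24(p - 3)(p - 2)(p + 4) vanishes at p ∈ {-4, 2, 3}; B'(q) = 12q(q + 2)(q + 3) vanishes at q ∈ {-3, -2, 0}.
Local minima of A (where A''>0): A(-4)=-2944, A(3)=486. Local minima of B: B(-3)=27, B(0)=0.
So the global minimum of F is A(-4) + B(0) + 5 = -2944 + 0 + 5 = -2939, attained at (-4, 0).

-2939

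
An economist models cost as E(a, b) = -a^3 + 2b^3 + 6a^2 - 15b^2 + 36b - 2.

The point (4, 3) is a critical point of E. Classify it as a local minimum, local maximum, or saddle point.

saddle point

The mixed partial ∂²E/∂a∂b is 0, so the Hessian at any point is diag(E_aa, E_bb) = diag(6(-a + 2), 6(2b - 5)).
At (4, 3): H = diag(-12, 6).
The eigenvalues have opposite signs, so H is indefinite: a saddle point.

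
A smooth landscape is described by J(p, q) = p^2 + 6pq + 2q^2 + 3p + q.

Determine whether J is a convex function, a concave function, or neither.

J is quadratic, so its Hessian is the constant matrix H = [[2, 6], [6, 4]].
det(H) = -28, tr(H) = 6.
det(H) < 0, so H is indefinite: neither convex nor concave.

neither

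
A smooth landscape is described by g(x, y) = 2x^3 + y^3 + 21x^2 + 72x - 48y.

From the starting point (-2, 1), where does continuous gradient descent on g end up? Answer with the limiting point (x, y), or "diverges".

g is separable, so gradient descent decouples: x follows -∂g/∂x, y follows -∂g/∂y.
∂g/∂x = 6(x + 3)(x + 4); at x=-2 this is 12, so x decreases.
∂g/∂y = 3(y - 4)(y + 4); at y=1 this is -45, so y increases.
x converges to its nearest critical value -3 (a local min of the x-part); y converges to 4. The iterate converges to (-3, 4).

(-3, 4)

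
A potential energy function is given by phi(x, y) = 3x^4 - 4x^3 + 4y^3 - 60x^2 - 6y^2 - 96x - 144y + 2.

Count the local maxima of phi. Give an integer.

phi separates as a function of x plus a function of y, so ∇phi=0 decouples.
∂phi/∂x = 12(x - 4)(x + 1)(x + 2) = 0 at x ∈ {-2, -1, 4}; ∂phi/∂y = 12(y - 4)(y + 3) = 0 at y ∈ {-3, 4}.
The Hessian is diagonal: diag(phi_xx, phi_yy). Second derivatives: phi_xx(-2)=72, phi_xx(-1)=-60, phi_xx(4)=360; phi_yy(-3)=-84, phi_yy(4)=84.
Local maxima occur where both diagonal entries negative: (-1, -3). Count: 1.

1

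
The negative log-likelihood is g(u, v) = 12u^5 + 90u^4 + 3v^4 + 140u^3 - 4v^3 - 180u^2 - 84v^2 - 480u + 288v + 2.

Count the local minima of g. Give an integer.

4

g separates as a function of u plus a function of v, so ∇g=0 decouples.
∂g/∂u = 60(u - 1)(u + 1)(u + 2)(u + 4) = 0 at u ∈ {-4, -2, -1, 1}; ∂g/∂v = 12(v - 3)(v - 2)(v + 4) = 0 at v ∈ {-4, 2, 3}.
The Hessian is diagonal: diag(g_uu, g_vv). Second derivatives: g_uu(-4)=-1800, g_uu(-2)=360, g_uu(-1)=-360, g_uu(1)=1800; g_vv(-4)=504, g_vv(2)=-72, g_vv(3)=84.
Local minima occur where both diagonal entries positive: (-2, -4), (-2, 3), (1, -4), (1, 3). Count: 4.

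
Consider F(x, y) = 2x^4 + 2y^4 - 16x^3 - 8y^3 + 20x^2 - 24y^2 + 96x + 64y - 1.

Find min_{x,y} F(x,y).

F(x,y) separates as P(x) + Q(y) − 1, so its minimum is min P + min Q − 1.
P'(x) = 8(x - 4)(x - 3)(x + 1) vanishes at x ∈ {-1, 3, 4}; Q'(y) = 8(y - 4)(y - 1)(y + 2) vanishes at y ∈ {-2, 1, 4}.
Local minima of P (where P''>0): P(-1)=-58, P(4)=192. Local minima of Q: Q(-2)=-128, Q(4)=-128.
So the global minimum of F is P(-1) + Q(-2) − 1 = -58 − 128 − 1 = -187, attained at (-1, -2).

-187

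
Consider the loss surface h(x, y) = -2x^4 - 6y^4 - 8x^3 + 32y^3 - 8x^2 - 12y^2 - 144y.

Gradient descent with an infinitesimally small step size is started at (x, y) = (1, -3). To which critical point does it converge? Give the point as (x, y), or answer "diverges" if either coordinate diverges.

diverges

h is separable, so gradient descent decouples: x follows -∂h/∂x, y follows -∂h/∂y.
∂h/∂x = -8x(x + 1)(x + 2); at x=1 this is -48, so x increases.
∂h/∂y = -24(y - 3)(y - 2)(y + 1); at y=-3 this is 1440, so y decreases.
The x-coordinate has no critical point in that direction and runs off to infinity.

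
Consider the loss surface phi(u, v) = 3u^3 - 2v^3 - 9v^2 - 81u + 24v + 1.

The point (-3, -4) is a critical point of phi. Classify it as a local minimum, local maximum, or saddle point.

The mixed partial ∂²phi/∂u∂v is 0, so the Hessian at any point is diag(phi_uu, phi_vv) = diag(18u, -6(2v + 3)).
At (-3, -4): H = diag(-54, 30).
The eigenvalues have opposite signs, so H is indefinite: a saddle point.

saddle point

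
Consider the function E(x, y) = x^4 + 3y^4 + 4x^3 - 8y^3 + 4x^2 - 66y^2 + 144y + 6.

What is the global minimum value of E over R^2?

E(x,y) separates as P(x) + Q(y) + 6, so its minimum is min P + min Q + 6.
P'(x) = 4x(x + 1)(x + 2) vanishes at x ∈ {-2, -1, 0}; Q'(y) = 12(y - 4)(y - 1)(y + 3) vanishes at y ∈ {-3, 1, 4}.
Local minima of P (where P''>0): P(-2)=0, P(0)=0. Local minima of Q: Q(-3)=-567, Q(4)=-224.
So the global minimum of E is P(-2) + Q(-3) + 6 = 0 − 567 + 6 = -561, attained at (-2, -3).

-561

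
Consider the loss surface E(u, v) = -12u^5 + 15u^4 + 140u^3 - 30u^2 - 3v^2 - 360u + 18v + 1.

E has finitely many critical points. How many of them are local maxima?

E separates as a function of u plus a function of v, so ∇E=0 decouples.
∂E/∂u = -60(u - 3)(u - 1)(u + 1)(u + 2) = 0 at u ∈ {-2, -1, 1, 3}; ∂E/∂v = -6(v - 3) = 0 at v ∈ {3}.
The Hessian is diagonal: diag(E_uu, E_vv). Second derivatives: E_uu(-2)=900, E_uu(-1)=-480, E_uu(1)=720, E_uu(3)=-2400; E_vv(3)=-6.
Local maxima occur where both diagonal entries negative: (-1, 3), (3, 3). Count: 2.

2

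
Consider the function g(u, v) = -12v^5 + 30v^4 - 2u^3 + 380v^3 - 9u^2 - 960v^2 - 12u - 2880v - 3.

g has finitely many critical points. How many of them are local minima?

g separates as a function of u plus a function of v, so ∇g=0 decouples.
∂g/∂u = -6(u + 1)(u + 2) = 0 at u ∈ {-2, -1}; ∂g/∂v = -60(v - 4)(v - 3)(v + 1)(v + 4) = 0 at v ∈ {-4, -1, 3, 4}.
The Hessian is diagonal: diag(g_uu, g_vv). Second derivatives: g_uu(-2)=6, g_uu(-1)=-6; g_vv(-4)=10080, g_vv(-1)=-3600, g_vv(3)=1680, g_vv(4)=-2400.
Local minima occur where both diagonal entries positive: (-2, -4), (-2, 3). Count: 2.

2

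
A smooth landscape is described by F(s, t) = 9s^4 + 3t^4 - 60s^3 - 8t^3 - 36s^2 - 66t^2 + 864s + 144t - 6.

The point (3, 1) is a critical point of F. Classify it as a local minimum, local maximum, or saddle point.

The mixed partial ∂²F/∂s∂t is 0, so the Hessian at any point is diag(F_ss, F_tt) = diag(36(3s^2 - 10s - 2), 12(3t^2 - 4t - 11)).
At (3, 1): H = diag(-180, -144).
Both eigenvalues are negative, so H is negative definite: a local maximum.

local maximum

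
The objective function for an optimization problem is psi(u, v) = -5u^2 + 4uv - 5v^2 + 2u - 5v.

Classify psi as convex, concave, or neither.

psi is quadratic, so its Hessian is the constant matrix H = [[-10, 4], [4, -10]].
det(H) = 84, tr(H) = -20.
det(H) > 0 and tr(H) < 0, so H is negative definite everywhere: concave.

concave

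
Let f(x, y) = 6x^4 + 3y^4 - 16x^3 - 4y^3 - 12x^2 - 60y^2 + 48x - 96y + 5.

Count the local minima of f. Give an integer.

4

f separates as a function of x plus a function of y, so ∇f=0 decouples.
∂f/∂x = 24(x - 2)(x - 1)(x + 1) = 0 at x ∈ {-1, 1, 2}; ∂f/∂y = 12(y - 4)(y + 1)(y + 2) = 0 at y ∈ {-2, -1, 4}.
The Hessian is diagonal: diag(f_xx, f_yy). Second derivatives: f_xx(-1)=144, f_xx(1)=-48, f_xx(2)=72; f_yy(-2)=72, f_yy(-1)=-60, f_yy(4)=360.
Local minima occur where both diagonal entries positive: (-1, -2), (-1, 4), (2, -2), (2, 4). Count: 4.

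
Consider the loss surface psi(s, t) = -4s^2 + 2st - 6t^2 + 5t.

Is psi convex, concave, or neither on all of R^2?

psi is quadratic, so its Hessian is the constant matrix H = [[-8, 2], [2, -12]].
det(H) = 92, tr(H) = -20.
det(H) > 0 and tr(H) < 0, so H is negative definite everywhere: concave.

concave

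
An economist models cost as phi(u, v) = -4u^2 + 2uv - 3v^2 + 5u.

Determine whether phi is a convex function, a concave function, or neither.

concave

phi is quadratic, so its Hessian is the constant matrix H = [[-8, 2], [2, -6]].
det(H) = 44, tr(H) = -14.
det(H) > 0 and tr(H) < 0, so H is negative definite everywhere: concave.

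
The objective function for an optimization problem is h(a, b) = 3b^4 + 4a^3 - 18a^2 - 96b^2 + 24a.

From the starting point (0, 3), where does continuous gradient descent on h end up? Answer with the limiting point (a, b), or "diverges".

diverges

h is separable, so gradient descent decouples: a follows -∂h/∂a, b follows -∂h/∂b.
∂h/∂a = 12(a - 2)(a - 1); at a=0 this is 24, so a decreases.
∂h/∂b = 12b(b - 4)(b + 4); at b=3 this is -252, so b increases.
The a-coordinate has no critical point in that direction and runs off to infinity.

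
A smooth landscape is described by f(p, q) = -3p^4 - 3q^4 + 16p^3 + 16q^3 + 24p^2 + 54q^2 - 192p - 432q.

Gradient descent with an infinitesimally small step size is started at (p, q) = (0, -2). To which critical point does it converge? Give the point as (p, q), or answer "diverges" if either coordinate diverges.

f is separable, so gradient descent decouples: p follows -∂f/∂p, q follows -∂f/∂q.
∂f/∂p = -12(p - 4)(p - 2)(p + 2); at p=0 this is -192, so p increases.
∂f/∂q = -12(q - 4)(q - 3)(q + 3); at q=-2 this is -360, so q increases.
p converges to its nearest critical value 2 (a local min of the p-part); q converges to 3. The iterate converges to (2, 3).

(2, 3)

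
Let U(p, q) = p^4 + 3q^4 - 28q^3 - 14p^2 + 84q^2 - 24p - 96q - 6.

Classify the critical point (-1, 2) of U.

local maximum

The mixed partial ∂²U/∂p∂q is 0, so the Hessian at any point is diag(U_pp, U_qq) = diag(4(3p^2 - 7), 12(3q^2 - 14q + 14)).
At (-1, 2): H = diag(-16, -24).
Both eigenvalues are negative, so H is negative definite: a local maximum.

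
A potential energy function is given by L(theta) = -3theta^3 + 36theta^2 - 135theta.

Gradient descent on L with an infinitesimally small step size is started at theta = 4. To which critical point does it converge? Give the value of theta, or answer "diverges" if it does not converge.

3

L'(theta) = -9(theta - 5)(theta - 3), so L'(4) = 9.
Gradient descent moves in the -L' direction, i.e. theta is decreasing.
The nearest critical point in that direction is theta = 3, where L'' = 18 > 0 (a local minimum). The iterate converges there.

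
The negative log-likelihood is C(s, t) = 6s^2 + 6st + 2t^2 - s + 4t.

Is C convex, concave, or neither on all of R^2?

C is quadratic, so its Hessian is the constant matrix H = [[12, 6], [6, 4]].
det(H) = 12, tr(H) = 16.
det(H) > 0 and tr(H) > 0, so H is positive definite everywhere: convex.

convex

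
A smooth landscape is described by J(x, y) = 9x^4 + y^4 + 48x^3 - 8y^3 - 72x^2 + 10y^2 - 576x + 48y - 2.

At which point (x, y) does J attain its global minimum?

J(x,y) separates as P(x) + Q(y) − 2, so its minimum is min P + min Q − 2.
P'(x) = 36(x - 2)(x + 2)(x + 4) vanishes at x ∈ {-4, -2, 2}; Q'(y) = 4(y - 4)(y - 3)(y + 1) vanishes at y ∈ {-1, 3, 4}.
Local minima of P (where P''>0): P(-4)=384, P(2)=-912. Local minima of Q: Q(-1)=-29, Q(4)=96.
So the global minimum of J is P(2) + Q(-1) − 2 = -912 − 29 − 2 = -943, attained at (2, -1).

(2, -1)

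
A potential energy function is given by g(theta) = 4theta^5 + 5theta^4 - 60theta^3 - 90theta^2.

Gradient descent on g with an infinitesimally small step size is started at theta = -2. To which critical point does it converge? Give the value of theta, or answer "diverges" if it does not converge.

g'(theta) = 20theta(theta - 3)(theta + 1)(theta + 3), so g'(-2) = -200.
Gradient descent moves in the -g' direction, i.e. theta is increasing.
The nearest critical point in that direction is theta = -1, where g'' = 160 > 0 (a local minimum). The iterate converges there.

-1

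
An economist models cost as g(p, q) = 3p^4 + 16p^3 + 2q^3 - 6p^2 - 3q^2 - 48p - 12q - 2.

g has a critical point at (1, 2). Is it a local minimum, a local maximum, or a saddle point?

The mixed partial ∂²g/∂p∂q is 0, so the Hessian at any point is diag(g_pp, g_qq) = diag(12(3p^2 + 8p - 1), 6(2q - 1)).
At (1, 2): H = diag(120, 18).
Both eigenvalues are positive, so H is positive definite: a local minimum.

local minimum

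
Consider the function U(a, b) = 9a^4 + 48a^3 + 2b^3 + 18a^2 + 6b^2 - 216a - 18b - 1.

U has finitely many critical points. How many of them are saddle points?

3

U separates as a function of a plus a function of b, so ∇U=0 decouples.
∂U/∂a = 36(a - 1)(a + 2)(a + 3) = 0 at a ∈ {-3, -2, 1}; ∂U/∂b = 6(b - 1)(b + 3) = 0 at b ∈ {-3, 1}.
The Hessian is diagonal: diag(U_aa, U_bb). Second derivatives: U_aa(-3)=144, U_aa(-2)=-108, U_aa(1)=432; U_bb(-3)=-24, U_bb(1)=24.
Saddle points occur where the two diagonal entries have opposite signs: (-3, -3), (-2, 1), (1, -3). Count: 3.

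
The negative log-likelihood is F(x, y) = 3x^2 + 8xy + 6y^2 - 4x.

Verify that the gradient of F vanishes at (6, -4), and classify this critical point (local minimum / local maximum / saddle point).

∇F = (6x + 8y - 4, 8x + 12y); substituting (6, -4) gives ∇F = (0, 0), so (6, -4) is indeed a critical point.
The Hessian of F is constant: H = [[6, 8], [8, 12]].
det(H) = 6·12 − 8² = 8.
det(H) > 0 and tr(H) = 18 > 0, so H is positive definite and the point is a local minimum.

local minimum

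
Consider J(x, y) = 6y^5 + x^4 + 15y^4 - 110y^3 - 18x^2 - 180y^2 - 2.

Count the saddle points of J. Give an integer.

J separates as a function of x plus a function of y, so ∇J=0 decouples.
∂J/∂x = 4x(x - 3)(x + 3) = 0 at x ∈ {-3, 0, 3}; ∂J/∂y = 30y(y - 3)(y + 1)(y + 4) = 0 at y ∈ {-4, -1, 0, 3}.
The Hessian is diagonal: diag(J_xx, J_yy). Second derivatives: J_xx(-3)=72, J_xx(0)=-36, J_xx(3)=72; J_yy(-4)=-2520, J_yy(-1)=360, J_yy(0)=-360, J_yy(3)=2520.
Saddle points occur where the two diagonal entries have opposite signs: (-3, -4), (-3, 0), (0, -1), (0, 3), (3, -4), (3, 0). Count: 6.

6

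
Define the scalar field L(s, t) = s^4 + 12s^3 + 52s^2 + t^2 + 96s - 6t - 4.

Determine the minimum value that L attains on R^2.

-77

L(s,t) separates as P(s) + Q(t) − 4, so its minimum is min P + min Q − 4.
P'(s) = 4(s + 2)(s + 3)(s + 4) vanishes at s ∈ {-4, -3, -2}; Q'(t) = 2(t - 3) vanishes at t ∈ {3}.
Local minima of P (where P''>0): P(-4)=-64, P(-2)=-64. Local minima of Q: Q(3)=-9.
So the global minimum of L is P(-4) + Q(3) − 4 = -64 − 9 − 4 = -77, attained at (-4, 3).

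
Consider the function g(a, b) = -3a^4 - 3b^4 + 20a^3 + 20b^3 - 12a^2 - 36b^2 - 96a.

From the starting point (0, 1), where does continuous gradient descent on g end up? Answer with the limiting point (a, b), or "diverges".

(2, 2)

g is separable, so gradient descent decouples: a follows -∂g/∂a, b follows -∂g/∂b.
∂g/∂a = -12(a - 4)(a - 2)(a + 1); at a=0 this is -96, so a increases.
∂g/∂b = -12b(b - 3)(b - 2); at b=1 this is -24, so b increases.
a converges to its nearest critical value 2 (a local min of the a-part); b converges to 2. The iterate converges to (2, 2).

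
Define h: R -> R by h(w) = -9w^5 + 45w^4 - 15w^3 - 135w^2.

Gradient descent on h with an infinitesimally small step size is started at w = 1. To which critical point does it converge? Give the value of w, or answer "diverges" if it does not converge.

h'(w) = -45w(w - 3)(w - 2)(w + 1), so h'(1) = -180.
Gradient descent moves in the -h' direction, i.e. w is increasing.
The nearest critical point in that direction is w = 2, where h'' = 270 > 0 (a local minimum). The iterate converges there.

2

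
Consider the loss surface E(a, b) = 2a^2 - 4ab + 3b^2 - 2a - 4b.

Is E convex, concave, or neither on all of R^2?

convex

E is quadratic, so its Hessian is the constant matrix H = [[4, -4], [-4, 6]].
det(H) = 8, tr(H) = 10.
det(H) > 0 and tr(H) > 0, so H is positive definite everywhere: convex.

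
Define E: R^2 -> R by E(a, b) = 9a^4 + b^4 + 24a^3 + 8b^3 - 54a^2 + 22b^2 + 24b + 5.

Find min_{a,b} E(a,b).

-409

E(a,b) separates as P(a) + Q(b) + 5, so its minimum is min P + min Q + 5.
P'(a) = 36a(a - 1)(a + 3) vanishes at a ∈ {-3, 0, 1}; Q'(b) = 4(b + 1)(b + 2)(b + 3) vanishes at b ∈ {-3, -2, -1}.
Local minima of P (where P''>0): P(-3)=-405, P(1)=-21. Local minima of Q: Q(-3)=-9, Q(-1)=-9.
So the global minimum of E is P(-3) + Q(-3) + 5 = -405 − 9 + 5 = -409, attained at (-3, -3).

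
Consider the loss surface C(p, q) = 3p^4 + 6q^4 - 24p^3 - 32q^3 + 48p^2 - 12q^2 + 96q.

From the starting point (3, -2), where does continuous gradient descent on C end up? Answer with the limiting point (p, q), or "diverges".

(4, -1)

C is separable, so gradient descent decouples: p follows -∂C/∂p, q follows -∂C/∂q.
∂C/∂p = 12p(p - 4)(p - 2); at p=3 this is -36, so p increases.
∂C/∂q = 24(q - 4)(q - 1)(q + 1); at q=-2 this is -432, so q increases.
p converges to its nearest critical value 4 (a local min of the p-part); q converges to -1. The iterate converges to (4, -1).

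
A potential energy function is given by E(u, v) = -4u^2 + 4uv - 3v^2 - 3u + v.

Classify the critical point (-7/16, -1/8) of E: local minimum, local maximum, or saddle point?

The Hessian of E is constant: H = [[-8, 4], [4, -6]].
det(H) = (-8)·(-6) − 4² = 32.
det(H) > 0 and tr(H) = -14 < 0, so H is negative definite and the point is a local maximum.

local maximum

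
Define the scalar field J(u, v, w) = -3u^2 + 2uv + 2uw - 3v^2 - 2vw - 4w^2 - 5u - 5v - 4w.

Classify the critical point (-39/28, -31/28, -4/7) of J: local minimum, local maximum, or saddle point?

local maximum

The Hessian is constant: H = [[-6, 2, 2], [2, -6, -2], [2, -2, -8]].
Leading principal minors: Δ₁ = -6, Δ₂ = 32, Δ₃ = -224.
The minors alternate sign starting negative (−, +, −), so H is negative definite: a local maximum.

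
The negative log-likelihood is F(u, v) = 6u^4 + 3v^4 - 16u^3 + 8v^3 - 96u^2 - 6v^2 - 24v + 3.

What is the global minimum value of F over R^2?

-1040

F(u,v) separates as P(u) + Q(v) + 3, so its minimum is min P + min Q + 3.
P'(u) = 24u(u - 4)(u + 2) vanishes at u ∈ {-2, 0, 4}; Q'(v) = 12(v - 1)(v + 1)(v + 2) vanishes at v ∈ {-2, -1, 1}.
Local minima of P (where P''>0): P(-2)=-160, P(4)=-1024. Local minima of Q: Q(-2)=8, Q(1)=-19.
So the global minimum of F is P(4) + Q(1) + 3 = -1024 − 19 + 3 = -1040, attained at (4, 1).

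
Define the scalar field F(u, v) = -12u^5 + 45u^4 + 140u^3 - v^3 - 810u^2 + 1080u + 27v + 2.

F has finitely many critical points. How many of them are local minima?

F separates as a function of u plus a function of v, so ∇F=0 decouples.
∂F/∂u = -60(u - 3)(u - 2)(u - 1)(u + 3) = 0 at u ∈ {-3, 1, 2, 3}; ∂F/∂v = -3(v - 3)(v + 3) = 0 at v ∈ {-3, 3}.
The Hessian is diagonal: diag(F_uu, F_vv). Second derivatives: F_uu(-3)=7200, F_uu(1)=-480, F_uu(2)=300, F_uu(3)=-720; F_vv(-3)=18, F_vv(3)=-18.
Local minima occur where both diagonal entries positive: (-3, -3), (2, -3). Count: 2.

2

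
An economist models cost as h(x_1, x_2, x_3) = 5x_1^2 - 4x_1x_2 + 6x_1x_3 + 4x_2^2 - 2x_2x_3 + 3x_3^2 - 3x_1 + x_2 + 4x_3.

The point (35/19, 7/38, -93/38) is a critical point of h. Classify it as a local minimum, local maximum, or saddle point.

local minimum

The Hessian is constant: H = [[10, -4, 6], [-4, 8, -2], [6, -2, 6]].
Leading principal minors: Δ₁ = 10, Δ₂ = 64, Δ₃ = 152.
All leading minors are positive, so H is positive definite: a local minimum.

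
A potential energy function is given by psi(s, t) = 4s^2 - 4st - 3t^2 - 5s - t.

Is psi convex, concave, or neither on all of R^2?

psi is quadratic, so its Hessian is the constant matrix H = [[8, -4], [-4, -6]].
det(H) = -64, tr(H) = 2.
det(H) < 0, so H is indefinite: neither convex nor concave.

neither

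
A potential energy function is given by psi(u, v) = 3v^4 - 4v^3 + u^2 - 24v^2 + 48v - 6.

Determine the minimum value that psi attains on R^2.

psi(u,v) separates as P(u) + Q(v) − 6, so its minimum is min P + min Q − 6.
P'(u) = 2u vanishes at u ∈ {0}; Q'(v) = 12(v - 2)(v - 1)(v + 2) vanishes at v ∈ {-2, 1, 2}.
Local minima of P (where P''>0): P(0)=0. Local minima of Q: Q(-2)=-112, Q(2)=16.
So the global minimum of psi is P(0) + Q(-2) − 6 = 0 − 112 − 6 = -118, attained at (0, -2).

-118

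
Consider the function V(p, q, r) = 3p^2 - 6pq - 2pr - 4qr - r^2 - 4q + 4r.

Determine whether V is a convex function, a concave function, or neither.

neither

V is quadratic, so its Hessian is the constant matrix H = [[6, -6, -2], [-6, 0, -4], [-2, -4, -2]].
Leading principal minors: 6, -36, -120.
Neither pattern holds ⇒ H is indefinite ⇒ neither convex nor concave.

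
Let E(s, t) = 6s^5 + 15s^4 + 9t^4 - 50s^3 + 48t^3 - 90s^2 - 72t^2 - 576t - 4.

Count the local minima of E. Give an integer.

4

E separates as a function of s plus a function of t, so ∇E=0 decouples.
∂E/∂s = 30s(s - 2)(s + 1)(s + 3) = 0 at s ∈ {-3, -1, 0, 2}; ∂E/∂t = 36(t - 2)(t + 2)(t + 4) = 0 at t ∈ {-4, -2, 2}.
The Hessian is diagonal: diag(E_ss, E_tt). Second derivatives: E_ss(-3)=-900, E_ss(-1)=180, E_ss(0)=-180, E_ss(2)=900; E_tt(-4)=432, E_tt(-2)=-288, E_tt(2)=864.
Local minima occur where both diagonal entries positive: (-1, -4), (-1, 2), (2, -4), (2, 2). Count: 4.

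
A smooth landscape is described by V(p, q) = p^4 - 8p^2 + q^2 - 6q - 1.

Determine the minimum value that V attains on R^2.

-26

V(p,q) separates as A(p) + B(q) − 1, so its minimum is min A + min B − 1.
A'(p) = 4p(p - 2)(p + 2) vanishes at p ∈ {-2, 0, 2}; B'(q) = 2q - 6 vanishes at q ∈ {3}.
Local minima of A (where A''>0): A(-2)=-16, A(2)=-16. Local minima of B: B(3)=-9.
So the global minimum of V is A(-2) + B(3) − 1 = -16 − 9 − 1 = -26, attained at (-2, 3).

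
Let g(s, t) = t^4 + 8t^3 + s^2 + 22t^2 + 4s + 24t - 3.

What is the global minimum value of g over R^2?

g(s,t) separates as P(s) + Q(t) − 3, so its minimum is min P + min Q − 3.
P'(s) = 2s + 4 vanishes at s ∈ {-2}; Q'(t) = 4(t + 1)(t + 2)(t + 3) vanishes at t ∈ {-3, -2, -1}.
Local minima of P (where P''>0): P(-2)=-4. Local minima of Q: Q(-3)=-9, Q(-1)=-9.
So the global minimum of g is P(-2) + Q(-3) − 3 = -4 − 9 − 3 = -16, attained at (-2, -3).

-16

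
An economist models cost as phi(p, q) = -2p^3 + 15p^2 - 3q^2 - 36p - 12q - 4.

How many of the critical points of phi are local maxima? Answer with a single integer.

phi separates as a function of p plus a function of q, so ∇phi=0 decouples.
∂phi/∂p = -6(p - 3)(p - 2) = 0 at p ∈ {2, 3}; ∂phi/∂q = -6(q + 2) = 0 at q ∈ {-2}.
The Hessian is diagonal: diag(phi_pp, phi_qq). Second derivatives: phi_pp(2)=6, phi_pp(3)=-6; phi_qq(-2)=-6.
Local maxima occur where both diagonal entries negative: (3, -2). Count: 1.

1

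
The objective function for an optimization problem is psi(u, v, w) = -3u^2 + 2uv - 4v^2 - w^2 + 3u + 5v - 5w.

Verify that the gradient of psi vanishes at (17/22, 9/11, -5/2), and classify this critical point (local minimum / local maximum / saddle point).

∇psi = (-6u + 2v + 3, 2u - 8v + 5, -2w - 5); substituting (17/22, 9/11, -5/2) gives ∇psi = (0, 0, 0), so (17/22, 9/11, -5/2) is indeed a critical point.
The Hessian is constant: H = [[-6, 2, 0], [2, -8, 0], [0, 0, -2]].
Leading principal minors: Δ₁ = -6, Δ₂ = 44, Δ₃ = -88.
The minors alternate sign starting negative (−, +, −), so H is negative definite: a local maximum.

local maximum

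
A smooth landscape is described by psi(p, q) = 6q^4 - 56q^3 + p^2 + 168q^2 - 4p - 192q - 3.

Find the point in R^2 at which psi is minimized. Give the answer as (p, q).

(2, 4)

psi(p,q) separates as A(p) + B(q) − 3, so its minimum is min A + min B − 3.
A'(p) = 2p - 4 vanishes at p ∈ {2}; B'(q) = 24(q - 4)(q - 2)(q - 1) vanishes at q ∈ {1, 2, 4}.
Local minima of A (where A''>0): A(2)=-4. Local minima of B: B(1)=-74, B(4)=-128.
So the global minimum of psi is A(2) + B(4) − 3 = -4 − 128 − 3 = -135, attained at (2, 4).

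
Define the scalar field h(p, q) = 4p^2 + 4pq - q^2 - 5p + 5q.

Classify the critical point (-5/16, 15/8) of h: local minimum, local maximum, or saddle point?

saddle point

The Hessian of h is constant: H = [[8, 4], [4, -2]].
det(H) = 8·(-2) − 4² = -32.
Since det(H) < 0, H is indefinite and the critical point is a saddle point.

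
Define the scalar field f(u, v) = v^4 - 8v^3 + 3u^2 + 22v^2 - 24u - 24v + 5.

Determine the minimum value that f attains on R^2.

-52

f(u,v) separates as P(u) + Q(v) + 5, so its minimum is min P + min Q + 5.
P'(u) = 6u - 24 vanishes at u ∈ {4}; Q'(v) = 4(v - 3)(v - 2)(v - 1) vanishes at v ∈ {1, 2, 3}.
Local minima of P (where P''>0): P(4)=-48. Local minima of Q: Q(1)=-9, Q(3)=-9.
So the global minimum of f is P(4) + Q(1) + 5 = -48 − 9 + 5 = -52, attained at (4, 1).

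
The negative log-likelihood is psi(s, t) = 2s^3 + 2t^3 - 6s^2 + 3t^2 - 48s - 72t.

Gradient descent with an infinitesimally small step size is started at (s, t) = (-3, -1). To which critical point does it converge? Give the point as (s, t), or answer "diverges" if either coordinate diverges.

psi is separable, so gradient descent decouples: s follows -∂psi/∂s, t follows -∂psi/∂t.
∂psi/∂s = 6(s - 4)(s + 2); at s=-3 this is 42, so s decreases.
∂psi/∂t = 6(t - 3)(t + 4); at t=-1 this is -72, so t increases.
The s-coordinate has no critical point in that direction and runs off to infinity.

diverges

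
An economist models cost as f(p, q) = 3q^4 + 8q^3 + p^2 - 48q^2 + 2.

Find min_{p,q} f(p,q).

f(p,q) separates as A(p) + B(q) + 2, so its minimum is min A + min B + 2.
A'(p) = 2p vanishes at p ∈ {0}; B'(q) = 12q(q - 2)(q + 4) vanishes at q ∈ {-4, 0, 2}.
Local minima of A (where A''>0): A(0)=0. Local minima of B: B(-4)=-512, B(2)=-80.
So the global minimum of f is A(0) + B(-4) + 2 = 0 − 512 + 2 = -510, attained at (0, -4).

-510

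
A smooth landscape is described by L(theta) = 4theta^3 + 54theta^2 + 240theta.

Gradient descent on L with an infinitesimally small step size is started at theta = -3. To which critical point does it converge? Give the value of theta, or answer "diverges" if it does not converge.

L'(theta) = 12(theta + 4)(theta + 5), so L'(-3) = 24.
Gradient descent moves in the -L' direction, i.e. theta is decreasing.
The nearest critical point in that direction is theta = -4, where L'' = 12 > 0 (a local minimum). The iterate converges there.

-4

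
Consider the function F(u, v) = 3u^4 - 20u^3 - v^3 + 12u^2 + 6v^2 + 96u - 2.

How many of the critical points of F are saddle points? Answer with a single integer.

F separates as a function of u plus a function of v, so ∇F=0 decouples.
∂F/∂u = 12(u - 4)(u - 2)(u + 1) = 0 at u ∈ {-1, 2, 4}; ∂F/∂v = -3v(v - 4) = 0 at v ∈ {0, 4}.
The Hessian is diagonal: diag(F_uu, F_vv). Second derivatives: F_uu(-1)=180, F_uu(2)=-72, F_uu(4)=120; F_vv(0)=12, F_vv(4)=-12.
Saddle points occur where the two diagonal entries have opposite signs: (-1, 4), (2, 0), (4, 4). Count: 3.

3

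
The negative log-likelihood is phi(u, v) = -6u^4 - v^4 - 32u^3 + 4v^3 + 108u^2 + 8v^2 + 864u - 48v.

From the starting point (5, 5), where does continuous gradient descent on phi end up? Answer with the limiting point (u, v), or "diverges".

diverges

phi is separable, so gradient descent decouples: u follows -∂phi/∂u, v follows -∂phi/∂v.
∂phi/∂u = -24(u - 3)(u + 3)(u + 4); at u=5 this is -3456, so u increases.
∂phi/∂v = -4(v - 3)(v - 2)(v + 2); at v=5 this is -168, so v increases.
The u-coordinate has no critical point in that direction and runs off to infinity.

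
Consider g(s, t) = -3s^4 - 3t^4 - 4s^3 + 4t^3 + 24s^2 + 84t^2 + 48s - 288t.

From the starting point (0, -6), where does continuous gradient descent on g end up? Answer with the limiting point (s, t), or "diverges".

g is separable, so gradient descent decouples: s follows -∂g/∂s, t follows -∂g/∂t.
∂g/∂s = -12(s - 2)(s + 1)(s + 2); at s=0 this is 48, so s decreases.
∂g/∂t = -12(t - 3)(t - 2)(t + 4); at t=-6 this is 1728, so t decreases.
The t-coordinate has no critical point in that direction and runs off to infinity.

diverges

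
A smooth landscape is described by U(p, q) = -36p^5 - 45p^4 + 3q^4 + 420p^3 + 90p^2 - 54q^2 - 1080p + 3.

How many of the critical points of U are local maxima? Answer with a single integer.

2

U separates as a function of p plus a function of q, so ∇U=0 decouples.
∂U/∂p = -180(p - 2)(p - 1)(p + 1)(p + 3) = 0 at p ∈ {-3, -1, 1, 2}; ∂U/∂q = 12q(q - 3)(q + 3) = 0 at q ∈ {-3, 0, 3}.
The Hessian is diagonal: diag(U_pp, U_qq). Second derivatives: U_pp(-3)=7200, U_pp(-1)=-2160, U_pp(1)=1440, U_pp(2)=-2700; U_qq(-3)=216, U_qq(0)=-108, U_qq(3)=216.
Local maxima occur where both diagonal entries negative: (-1, 0), (2, 0). Count: 2.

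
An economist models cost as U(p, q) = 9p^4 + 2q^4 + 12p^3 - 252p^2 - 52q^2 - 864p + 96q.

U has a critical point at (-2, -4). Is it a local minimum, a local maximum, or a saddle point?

saddle point

The mixed partial ∂²U/∂p∂q is 0, so the Hessian at any point is diag(U_pp, U_qq) = diag(36(3p^2 + 2p - 14), 8(3q^2 - 13)).
At (-2, -4): H = diag(-216, 280).
The eigenvalues have opposite signs, so H is indefinite: a saddle point.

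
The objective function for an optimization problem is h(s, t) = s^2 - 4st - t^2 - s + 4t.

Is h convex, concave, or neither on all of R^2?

h is quadratic, so its Hessian is the constant matrix H = [[2, -4], [-4, -2]].
det(H) = -20, tr(H) = 0.
det(H) < 0, so H is indefinite: neither convex nor concave.

neither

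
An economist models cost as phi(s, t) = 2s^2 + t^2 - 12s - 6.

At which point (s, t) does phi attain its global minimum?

(3, 0)

phi(s,t) separates as P(s) + Q(t) − 6, so its minimum is min P + min Q − 6.
P'(s) = 4s - 12 vanishes at s ∈ {3}; Q'(t) = 2t vanishes at t ∈ {0}.
Local minima of P (where P''>0): P(3)=-18. Local minima of Q: Q(0)=0.
So the global minimum of phi is P(3) + Q(0) − 6 = -18 + 0 − 6 = -24, attained at (3, 0).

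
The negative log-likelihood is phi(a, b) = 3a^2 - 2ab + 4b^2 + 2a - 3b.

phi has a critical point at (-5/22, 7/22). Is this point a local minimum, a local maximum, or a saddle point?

The Hessian of phi is constant: H = [[6, -2], [-2, 8]].
det(H) = 6·8 − (-2)² = 44.
det(H) > 0 and tr(H) = 14 > 0, so H is positive definite and the point is a local minimum.

local minimum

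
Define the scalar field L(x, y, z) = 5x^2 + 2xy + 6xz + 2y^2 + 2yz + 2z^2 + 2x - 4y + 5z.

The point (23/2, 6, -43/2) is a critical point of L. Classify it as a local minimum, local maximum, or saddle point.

The Hessian is constant: H = [[10, 2, 6], [2, 4, 2], [6, 2, 4]].
Leading principal minors: Δ₁ = 10, Δ₂ = 36, Δ₃ = 8.
All leading minors are positive, so H is positive definite: a local minimum.

local minimum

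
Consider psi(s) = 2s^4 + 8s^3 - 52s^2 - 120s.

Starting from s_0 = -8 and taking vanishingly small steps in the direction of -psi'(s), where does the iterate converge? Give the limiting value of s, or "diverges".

-5

psi'(s) = 8(s - 3)(s + 1)(s + 5), so psi'(-8) = -1848.
Gradient descent moves in the -psi' direction, i.e. s is increasing.
The nearest critical point in that direction is s = -5, where psi'' = 256 > 0 (a local minimum). The iterate converges there.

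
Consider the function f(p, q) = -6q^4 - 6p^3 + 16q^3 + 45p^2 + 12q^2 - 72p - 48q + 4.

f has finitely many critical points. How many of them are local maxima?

f separates as a function of p plus a function of q, so ∇f=0 decouples.
∂f/∂p = -18(p - 4)(p - 1) = 0 at p ∈ {1, 4}; ∂f/∂q = -24(q - 2)(q - 1)(q + 1) = 0 at q ∈ {-1, 1, 2}.
The Hessian is diagonal: diag(f_pp, f_qq). Second derivatives: f_pp(1)=54, f_pp(4)=-54; f_qq(-1)=-144, f_qq(1)=48, f_qq(2)=-72.
Local maxima occur where both diagonal entries negative: (4, -1), (4, 2). Count: 2.

2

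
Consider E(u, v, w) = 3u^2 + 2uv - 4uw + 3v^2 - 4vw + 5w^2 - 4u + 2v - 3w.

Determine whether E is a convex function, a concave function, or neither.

convex

E is quadratic, so its Hessian is the constant matrix H = [[6, 2, -4], [2, 6, -4], [-4, -4, 10]].
Leading principal minors: 6, 32, 192.
All positive ⇒ H ≻ 0 ⇒ convex.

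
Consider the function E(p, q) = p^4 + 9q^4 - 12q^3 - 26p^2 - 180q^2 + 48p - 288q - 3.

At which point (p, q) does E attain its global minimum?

E(p,q) separates as A(p) + B(q) − 3, so its minimum is min A + min B − 3.
A'(p) = 4(p - 3)(p - 1)(p + 4) vanishes at p ∈ {-4, 1, 3}; B'(q) = 36(q - 4)(q + 1)(q + 2) vanishes at q ∈ {-2, -1, 4}.
Local minima of A (where A''>0): A(-4)=-352, A(3)=-9. Local minima of B: B(-2)=96, B(4)=-2496.
So the global minimum of E is A(-4) + B(4) − 3 = -352 − 2496 − 3 = -2851, attained at (-4, 4).

(-4, 4)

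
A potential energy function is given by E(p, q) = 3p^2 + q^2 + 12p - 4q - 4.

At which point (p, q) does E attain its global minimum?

(-2, 2)

E(p,q) separates as A(p) + B(q) − 4, so its minimum is min A + min B − 4.
A'(p) = 6p + 12 vanishes at p ∈ {-2}; B'(q) = 2q - 4 vanishes at q ∈ {2}.
Local minima of A (where A''>0): A(-2)=-12. Local minima of B: B(2)=-4.
So the global minimum of E is A(-2) + B(2) − 4 = -12 − 4 − 4 = -20, attained at (-2, 2).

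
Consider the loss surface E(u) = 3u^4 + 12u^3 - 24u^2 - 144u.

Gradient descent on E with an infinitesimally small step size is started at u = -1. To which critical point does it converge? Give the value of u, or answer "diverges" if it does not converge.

E'(u) = 12(u - 2)(u + 2)(u + 3), so E'(-1) = -72.
Gradient descent moves in the -E' direction, i.e. u is increasing.
The nearest critical point in that direction is u = 2, where E'' = 240 > 0 (a local minimum). The iterate converges there.

2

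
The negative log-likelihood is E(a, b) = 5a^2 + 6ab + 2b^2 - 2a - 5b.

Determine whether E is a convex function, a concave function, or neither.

convex

E is quadratic, so its Hessian is the constant matrix H = [[10, 6], [6, 4]].
det(H) = 4, tr(H) = 14.
det(H) > 0 and tr(H) > 0, so H is positive definite everywhere: convex.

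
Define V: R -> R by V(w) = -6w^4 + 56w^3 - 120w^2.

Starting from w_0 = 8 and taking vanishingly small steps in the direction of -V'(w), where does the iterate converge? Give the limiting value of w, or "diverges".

V'(w) = -24w(w - 5)(w - 2), so V'(8) = -3456.
Gradient descent moves in the -V' direction, i.e. w is increasing.
There is no critical point above w=8, and V' keeps the same sign, so the iterate runs off to +∞.

diverges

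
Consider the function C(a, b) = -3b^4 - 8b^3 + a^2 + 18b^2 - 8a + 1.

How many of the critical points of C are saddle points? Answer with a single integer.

C separates as a function of a plus a function of b, so ∇C=0 decouples.
∂C/∂a = 2(a - 4) = 0 at a ∈ {4}; ∂C/∂b = -12b(b - 1)(b + 3) = 0 at b ∈ {-3, 0, 1}.
The Hessian is diagonal: diag(C_aa, C_bb). Second derivatives: C_aa(4)=2; C_bb(-3)=-144, C_bb(0)=36, C_bb(1)=-48.
Saddle points occur where the two diagonal entries have opposite signs: (4, -3), (4, 1). Count: 2.

2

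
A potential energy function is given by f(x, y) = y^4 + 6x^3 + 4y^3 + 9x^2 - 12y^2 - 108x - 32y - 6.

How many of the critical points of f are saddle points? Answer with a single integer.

f separates as a function of x plus a function of y, so ∇f=0 decouples.
∂f/∂x = 18(x - 2)(x + 3) = 0 at x ∈ {-3, 2}; ∂f/∂y = 4(y - 2)(y + 1)(y + 4) = 0 at y ∈ {-4, -1, 2}.
The Hessian is diagonal: diag(f_xx, f_yy). Second derivatives: f_xx(-3)=-90, f_xx(2)=90; f_yy(-4)=72, f_yy(-1)=-36, f_yy(2)=72.
Saddle points occur where the two diagonal entries have opposite signs: (-3, -4), (-3, 2), (2, -1). Count: 3.

3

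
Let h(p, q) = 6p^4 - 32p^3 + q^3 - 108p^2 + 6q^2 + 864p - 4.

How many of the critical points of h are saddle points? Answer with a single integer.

3

h separates as a function of p plus a function of q, so ∇h=0 decouples.
∂h/∂p = 24(p - 4)(p - 3)(p + 3) = 0 at p ∈ {-3, 3, 4}; ∂h/∂q = 3q(q + 4) = 0 at q ∈ {-4, 0}.
The Hessian is diagonal: diag(h_pp, h_qq). Second derivatives: h_pp(-3)=1008, h_pp(3)=-144, h_pp(4)=168; h_qq(-4)=-12, h_qq(0)=12.
Saddle points occur where the two diagonal entries have opposite signs: (-3, -4), (3, 0), (4, -4). Count: 3.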